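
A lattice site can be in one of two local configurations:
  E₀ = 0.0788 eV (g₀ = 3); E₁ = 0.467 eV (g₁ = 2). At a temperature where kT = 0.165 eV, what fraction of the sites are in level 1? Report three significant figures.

Eᵢ/kT = 0.47758, 2.8303.
Z = Σ gᵢe^(−Eᵢ/kT) = 3·e^(−0.47758) + 2·e^(−2.8303) = 1.8608 + 0.11799 = 1.9788.
P₁ = g₁ e^(−E₁/kT) / Z = 0.11799/1.9788 = 0.0596.

0.0596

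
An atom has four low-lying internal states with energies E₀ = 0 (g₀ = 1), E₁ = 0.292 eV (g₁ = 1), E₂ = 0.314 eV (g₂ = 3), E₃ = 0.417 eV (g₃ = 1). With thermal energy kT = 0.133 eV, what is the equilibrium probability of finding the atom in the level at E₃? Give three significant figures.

Eᵢ/kT = 0, 2.1955, 2.3609, 3.1353.
Z = Σ gᵢe^(−Eᵢ/kT) = 1·e^(−0) + 1·e^(−2.1955) + 3·e^(−2.3609) + 1·e^(−3.1353) = 1.0000 + 0.11130 + 0.28301 + 0.043487 = 1.4378.
P₃ = g₃ e^(−E₃/kT) / Z = 0.043487/1.4378 = 0.0302.

0.0302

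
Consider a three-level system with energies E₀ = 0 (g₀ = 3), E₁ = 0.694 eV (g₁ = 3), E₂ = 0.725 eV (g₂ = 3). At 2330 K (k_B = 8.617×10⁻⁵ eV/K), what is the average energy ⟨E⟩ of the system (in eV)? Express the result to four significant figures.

k_BT = 8.617×10⁻⁵ × 2330 K = 0.200776 eV.
Eᵢ/kT = 0, 3.45659, 3.61099.
Z = Σ gᵢe^(−Eᵢ/kT) = 3·e^(−0) + 3·e^(−3.45659) + 3·e^(−3.61099) = 3.00000 + 0.0946114 + 0.0810752 = 3.17569.
⟨E⟩ = Σ Eᵢ gᵢe^(−Eᵢ/kT) / Z = (0·3.00000 + 0.694·0.0946114 + 0.725·0.0810752) / 3.17569 = 0.03919 eV.

0.03919 eV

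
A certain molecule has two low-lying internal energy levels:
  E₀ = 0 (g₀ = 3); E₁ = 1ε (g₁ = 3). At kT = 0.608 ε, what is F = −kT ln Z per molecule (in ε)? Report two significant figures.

Eᵢ/kT = 0, 1.645.
Z = Σ gᵢe^(−Eᵢ/kT) = 3·e^(−0) + 3·e^(−1.645) = 3.000 + 0.5790 = 3.579.
F = −kT ln Z = −0.608 × ln(3.579) = −0.608 × 1.275 = -0.78 ε.

-0.78 ε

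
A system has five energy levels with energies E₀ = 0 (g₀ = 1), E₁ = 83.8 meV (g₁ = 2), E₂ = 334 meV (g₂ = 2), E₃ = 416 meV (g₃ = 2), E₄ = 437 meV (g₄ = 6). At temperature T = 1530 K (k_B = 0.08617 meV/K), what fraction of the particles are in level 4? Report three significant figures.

k_BT = 0.08617 × 1530 K = 131.84 meV.
Eᵢ/kT = 0, 0.63562, 2.5334, 3.1553, 3.3146.
Z = Σ gᵢe^(−Eᵢ/kT) = 1·e^(−0) + 2·e^(−0.63562) + 2·e^(−2.5334) + 2·e^(−3.1553) + 6·e^(−3.3146) = 1.0000 + 1.0592 + 0.15878 + 0.085251 + 0.21809 = 2.5213.
P₄ = g₄ e^(−E₄/kT) / Z = 0.21809/2.5213 = 0.0865.

0.0865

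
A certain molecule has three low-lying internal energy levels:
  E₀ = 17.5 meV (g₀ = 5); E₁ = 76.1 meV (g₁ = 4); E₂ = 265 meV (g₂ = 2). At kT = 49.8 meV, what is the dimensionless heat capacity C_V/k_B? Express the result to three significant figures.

0.269

Eᵢ/kT = 0.35141, 1.5281, 5.3213.
Z = Σ gᵢe^(−Eᵢ/kT) = 5·e^(−0.35141) + 4·e^(−1.5281) + 2·e^(−5.3213) = 3.5185 + 0.86779 + 0.0097728 = 4.3961.
⟨E⟩ = 29.618 meV, ⟨E²⟩ = 1544.4 meV².
C_V/k_B = (⟨E²⟩ − ⟨E⟩²)/(kT)² = (1544.4 − 877.23)/2480.0 = 0.269.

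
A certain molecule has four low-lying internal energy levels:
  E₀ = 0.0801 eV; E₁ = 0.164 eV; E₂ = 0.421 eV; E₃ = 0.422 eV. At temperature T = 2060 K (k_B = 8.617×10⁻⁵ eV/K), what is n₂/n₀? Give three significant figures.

k_BT = 8.617×10⁻⁵ × 2060 K = 0.17751 eV.
n₂/n₀ = exp[−(E₂−E₀)/kT] = exp(−(0.3409 eV)/(0.17751 eV)) = exp(-1.9205) = 0.147.

0.147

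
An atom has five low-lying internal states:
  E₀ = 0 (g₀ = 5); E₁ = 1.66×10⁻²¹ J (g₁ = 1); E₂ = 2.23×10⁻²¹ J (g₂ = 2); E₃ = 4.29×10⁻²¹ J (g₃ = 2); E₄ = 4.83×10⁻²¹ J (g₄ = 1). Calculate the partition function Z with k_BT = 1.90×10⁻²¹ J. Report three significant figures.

Z = 6.32

Eᵢ/kT = 0, 0.87368, 1.1737, 2.2579, 2.5421.
Z = Σ gᵢe^(−Eᵢ/kT) = 5·e^(−0) + 1·e^(−0.87368) + 2·e^(−1.1737) + 2·e^(−2.2579) + 1·e^(−2.5421) = 5.0000 + 0.41741 + 0.61844 + 0.20914 + 0.078701 = 6.3237.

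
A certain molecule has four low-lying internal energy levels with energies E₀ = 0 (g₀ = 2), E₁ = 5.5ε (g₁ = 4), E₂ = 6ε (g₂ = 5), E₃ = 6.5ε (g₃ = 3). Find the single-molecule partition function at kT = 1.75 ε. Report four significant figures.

Eᵢ/kT = 0, 3.14286, 3.42857, 3.71429.
Z = Σ gᵢe^(−Eᵢ/kT) = 2·e^(−0) + 4·e^(−3.14286) + 5·e^(−3.42857) + 3·e^(−3.71429) = 2.00000 + 0.172637 + 0.162166 + 0.0731182 = 2.40792.

Z = 2.408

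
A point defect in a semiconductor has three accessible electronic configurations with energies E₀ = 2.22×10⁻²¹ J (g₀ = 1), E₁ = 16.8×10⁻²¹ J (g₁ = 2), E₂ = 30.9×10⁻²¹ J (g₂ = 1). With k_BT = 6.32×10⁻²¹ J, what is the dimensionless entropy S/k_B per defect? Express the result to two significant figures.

0.61

Eᵢ/kT = 0.3513, 2.658, 4.889.
Z = Σ gᵢe^(−Eᵢ/kT) = 1·e^(−0.3513) + 2·e^(−2.658) + 1·e^(−4.889) = 0.7038 + 0.1402 + 0.007529 = 0.8515.
⟨E⟩ = Σ EᵢPᵢ = 4.874 ×10⁻²¹ J.
S/k_B = ln Z + ⟨E⟩/kT = ln(0.8515) + 4.874/6.32 = -0.1608 + 0.7712 = 0.61.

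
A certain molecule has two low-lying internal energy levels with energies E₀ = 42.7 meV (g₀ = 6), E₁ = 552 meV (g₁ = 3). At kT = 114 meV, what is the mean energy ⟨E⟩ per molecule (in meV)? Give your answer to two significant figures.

Eᵢ/kT = 0.3746, 4.842.
Z = Σ gᵢe^(−Eᵢ/kT) = 6·e^(−0.3746) + 3·e^(−4.842) = 4.125 + 0.02367 = 4.149.
⟨E⟩ = Σ Eᵢ gᵢe^(−Eᵢ/kT) / Z = (42.7·4.125 + 552·0.02367) / 4.149 = 46 meV.

46 meV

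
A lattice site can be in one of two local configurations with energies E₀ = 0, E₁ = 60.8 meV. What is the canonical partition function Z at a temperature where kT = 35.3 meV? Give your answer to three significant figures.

Eᵢ/kT = 0, 1.7224.
Z = Σ e^(−Eᵢ/kT) = e^(−0) + e^(−1.7224) = 1.0000 + 0.17864 = 1.1786.

Z = 1.18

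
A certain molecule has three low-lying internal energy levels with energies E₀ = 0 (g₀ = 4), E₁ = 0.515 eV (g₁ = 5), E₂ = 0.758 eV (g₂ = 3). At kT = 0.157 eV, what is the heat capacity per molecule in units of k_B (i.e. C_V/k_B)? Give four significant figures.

Eᵢ/kT = 0, 3.28025, 4.82803.
Z = Σ gᵢe^(−Eᵢ/kT) = 4·e^(−0) + 5·e^(−3.28025) + 3·e^(−4.82803) = 4.00000 + 0.188094 + 0.0240068 = 4.21210.
⟨E⟩ = 0.0273179 eV, ⟨E²⟩ = 0.0151185 eV².
C_V/k_B = (⟨E²⟩ − ⟨E⟩²)/(kT)² = (0.0151185 − 0.000746268)/0.0246490 = 0.5831.

0.5831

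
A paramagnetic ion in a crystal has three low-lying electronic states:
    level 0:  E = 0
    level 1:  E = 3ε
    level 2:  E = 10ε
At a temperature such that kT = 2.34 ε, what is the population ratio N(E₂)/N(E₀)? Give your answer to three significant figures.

0.0139

n₂/n₀ = exp[−(E₂−E₀)/kT] = exp(−(10ε)/(2.34ε)) = exp(-4.2735) = 0.0139.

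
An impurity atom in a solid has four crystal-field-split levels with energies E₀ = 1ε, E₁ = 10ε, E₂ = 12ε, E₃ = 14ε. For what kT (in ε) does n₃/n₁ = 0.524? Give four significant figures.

6.189 ε

n₃/n₁ = exp[−(E₃−E₁)/kT] = 0.524.
⇒ (E₃−E₁)/kT = ln(1/0.524) = ln(1.90840) = 0.646265.
kT = 4ε / 0.646265 = 6.189 ε.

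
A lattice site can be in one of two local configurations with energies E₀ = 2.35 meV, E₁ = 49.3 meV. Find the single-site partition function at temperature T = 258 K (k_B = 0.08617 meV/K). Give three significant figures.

Z = 1.01

k_BT = 0.08617 × 258 K = 22.232 meV.
Eᵢ/kT = 0.10570, 2.2175.
Z = Σ e^(−Eᵢ/kT) = e^(−0.10570) + e^(−2.2175) = 0.89969 + 0.10888 = 1.0086.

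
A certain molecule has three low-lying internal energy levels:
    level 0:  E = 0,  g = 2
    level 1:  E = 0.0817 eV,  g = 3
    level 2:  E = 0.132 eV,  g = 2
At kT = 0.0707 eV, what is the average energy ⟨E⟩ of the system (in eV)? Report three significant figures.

Eᵢ/kT = 0, 1.1556, 1.8670.
Z = Σ gᵢe^(−Eᵢ/kT) = 2·e^(−0) + 3·e^(−1.1556) + 2·e^(−1.8670) = 2.0000 + 0.94461 + 0.30917 = 3.2538.
⟨E⟩ = Σ Eᵢ gᵢe^(−Eᵢ/kT) / Z = (0·2.0000 + 0.0817·0.94461 + 0.132·0.30917) / 3.2538 = 0.0363 eV.

0.0363 eV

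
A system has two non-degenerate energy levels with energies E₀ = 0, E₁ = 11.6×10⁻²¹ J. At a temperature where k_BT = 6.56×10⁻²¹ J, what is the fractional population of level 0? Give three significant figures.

0.854

Eᵢ/kT = 0, 1.7683.
Z = Σ e^(−Eᵢ/kT) = e^(−0) + e^(−1.7683) = 1.0000 + 0.17062 = 1.1706.
P₀ = e^(−E₀/kT) / Z = 1.0000/1.1706 = 0.854.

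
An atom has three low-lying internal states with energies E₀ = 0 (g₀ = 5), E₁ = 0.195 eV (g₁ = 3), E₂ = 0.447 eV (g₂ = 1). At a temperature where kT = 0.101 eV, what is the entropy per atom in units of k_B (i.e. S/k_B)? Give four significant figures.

1.859

Eᵢ/kT = 0, 1.93069, 4.42574.
Z = Σ gᵢe^(−Eᵢ/kT) = 5·e^(−0) + 3·e^(−1.93069) + 1·e^(−4.42574) = 5.00000 + 0.435144 + 0.0119654 = 5.44711.
⟨E⟩ = Σ EᵢPᵢ = 0.0165595 eV.
S/k_B = ln Z + ⟨E⟩/kT = ln(5.44711) + 0.0165595/0.101 = 1.69509 + 0.163955 = 1.859.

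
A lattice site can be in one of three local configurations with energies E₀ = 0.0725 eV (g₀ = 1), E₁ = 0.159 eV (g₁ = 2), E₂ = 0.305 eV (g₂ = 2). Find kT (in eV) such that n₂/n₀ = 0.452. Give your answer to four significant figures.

n₂/n₀ = (g₂/g₀) exp[−(E₂−E₀)/kT] = 0.452.
⇒ (E₂−E₀)/kT = ln((2/1)/0.452) = ln(4.42478) = 1.48722.
kT = 0.2325 eV / 1.48722 = 0.1563 eV.

0.1563 eV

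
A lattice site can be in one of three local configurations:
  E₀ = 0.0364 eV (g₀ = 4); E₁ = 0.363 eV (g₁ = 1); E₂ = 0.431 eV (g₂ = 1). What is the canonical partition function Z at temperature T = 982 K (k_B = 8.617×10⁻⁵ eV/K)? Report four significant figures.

k_BT = 8.617×10⁻⁵ × 982 K = 0.0846189 eV.
Eᵢ/kT = 0.430164, 4.28982, 5.09342.
Z = Σ gᵢe^(−Eᵢ/kT) = 4·e^(−0.430164) + 1·e^(−4.28982) + 1·e^(−5.09342) = 2.60161 + 0.0137074 + 0.00613700 = 2.62145.

Z = 2.621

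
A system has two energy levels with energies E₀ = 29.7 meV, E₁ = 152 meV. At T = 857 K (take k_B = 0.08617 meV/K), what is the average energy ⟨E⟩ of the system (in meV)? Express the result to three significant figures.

k_BT = 0.08617 × 857 K = 73.848 meV.
Eᵢ/kT = 0.40218, 2.0583.
Z = Σ e^(−Eᵢ/kT) = e^(−0.40218) + e^(−2.0583) = 0.66886 + 0.12767 = 0.79653.
⟨E⟩ = Σ Eᵢ e^(−Eᵢ/kT) / Z = (29.7·0.66886 + 152·0.12767) / 0.79653 = 49.3 meV.

49.3 meV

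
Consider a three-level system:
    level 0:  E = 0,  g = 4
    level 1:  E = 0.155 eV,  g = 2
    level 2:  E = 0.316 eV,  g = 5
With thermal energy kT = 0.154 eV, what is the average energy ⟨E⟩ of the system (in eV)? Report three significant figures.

Eᵢ/kT = 0, 1.0065, 2.0519.
Z = Σ gᵢe^(−Eᵢ/kT) = 4·e^(−0) + 2·e^(−1.0065) + 5·e^(−2.0519) = 4.0000 + 0.73099 + 0.64245 = 5.3734.
⟨E⟩ = Σ Eᵢ gᵢe^(−Eᵢ/kT) / Z = (0·4.0000 + 0.155·0.73099 + 0.316·0.64245) / 5.3734 = 0.0589 eV.

0.0589 eV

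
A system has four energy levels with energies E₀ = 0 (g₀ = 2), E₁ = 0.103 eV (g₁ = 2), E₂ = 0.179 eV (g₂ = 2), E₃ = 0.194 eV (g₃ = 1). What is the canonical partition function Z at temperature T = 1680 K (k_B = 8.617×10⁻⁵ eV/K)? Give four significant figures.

k_BT = 8.617×10⁻⁵ × 1680 K = 0.144766 eV.
Eᵢ/kT = 0, 0.711493, 1.23648, 1.34009.
Z = Σ gᵢe^(−Eᵢ/kT) = 2·e^(−0) + 2·e^(−0.711493) + 2·e^(−1.23648) + 1·e^(−1.34009) = 2.00000 + 0.981821 + 0.580809 + 0.261822 = 3.82445.

Z = 3.824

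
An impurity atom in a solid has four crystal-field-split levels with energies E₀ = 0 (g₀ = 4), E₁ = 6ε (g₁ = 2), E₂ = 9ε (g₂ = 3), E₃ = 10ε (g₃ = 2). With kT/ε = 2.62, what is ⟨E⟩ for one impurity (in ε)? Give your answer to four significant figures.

Eᵢ/kT = 0, 2.29008, 3.43511, 3.81679.
Z = Σ gᵢe^(−Eᵢ/kT) = 4·e^(−0) + 2·e^(−2.29008) + 3·e^(−3.43511) + 2·e^(−3.81679) = 4.00000 + 0.202517 + 0.0966656 + 0.0439966 = 4.34318.
⟨E⟩ = Σ Eᵢ gᵢe^(−Eᵢ/kT) / Z = (0·4.00000 + 6·0.202517 + 9·0.0966656 + 10·0.0439966) / 4.34318 = 0.5814 ε.

0.5814 ε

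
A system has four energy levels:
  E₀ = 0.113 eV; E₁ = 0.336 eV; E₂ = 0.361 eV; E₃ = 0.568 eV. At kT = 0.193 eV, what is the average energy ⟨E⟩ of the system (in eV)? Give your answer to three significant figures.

0.221 eV

Eᵢ/kT = 0.58549, 1.7409, 1.8705, 2.9430.
Z = Σ e^(−Eᵢ/kT) = e^(−0.58549) + e^(−1.7409) + e^(−1.8705) + e^(−2.9430) = 0.55683 + 0.17536 + 0.15405 + 0.052707 = 0.93895.
⟨E⟩ = Σ Eᵢ e^(−Eᵢ/kT) / Z = (0.113·0.55683 + 0.336·0.17536 + 0.361·0.15405 + 0.568·0.052707) / 0.93895 = 0.221 eV.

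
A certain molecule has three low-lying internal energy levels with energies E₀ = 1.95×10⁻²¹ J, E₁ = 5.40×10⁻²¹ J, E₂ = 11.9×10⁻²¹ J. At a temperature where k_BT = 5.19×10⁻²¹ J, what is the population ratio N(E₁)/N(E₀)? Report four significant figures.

n₁/n₀ = exp[−(E₁−E₀)/kT] = exp(−(3.45 ×10⁻²¹ J)/(5.19 ×10⁻²¹ J)) = exp(-0.664740) = 0.5144.

0.5144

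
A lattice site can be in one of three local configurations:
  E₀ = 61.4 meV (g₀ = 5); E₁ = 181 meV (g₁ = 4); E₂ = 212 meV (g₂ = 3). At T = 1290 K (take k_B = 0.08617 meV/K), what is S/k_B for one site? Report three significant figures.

2.32

k_BT = 0.08617 × 1290 K = 111.16 meV.
Eᵢ/kT = 0.55236, 1.6283, 1.9072.
Z = Σ gᵢe^(−Eᵢ/kT) = 5·e^(−0.55236) + 4·e^(−1.6283) + 3·e^(−1.9072) = 2.8779 + 0.78505 + 0.44549 = 4.1084.
⟨E⟩ = Σ EᵢPᵢ = 100.58 meV.
S/k_B = ln Z + ⟨E⟩/kT = ln(4.1084) + 100.58/111.16 = 1.4130 + 0.90482 = 2.32.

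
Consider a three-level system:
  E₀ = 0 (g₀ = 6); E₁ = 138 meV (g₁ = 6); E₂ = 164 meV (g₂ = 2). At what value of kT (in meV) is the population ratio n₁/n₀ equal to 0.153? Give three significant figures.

n₁/n₀ = (g₁/g₀) exp[−(E₁−E₀)/kT] = 0.153.
⇒ (E₁−E₀)/kT = ln((6/6)/0.153) = ln(6.5359) = 1.8773.
kT = 138 meV / 1.8773 = 73.5 meV.

73.5 meV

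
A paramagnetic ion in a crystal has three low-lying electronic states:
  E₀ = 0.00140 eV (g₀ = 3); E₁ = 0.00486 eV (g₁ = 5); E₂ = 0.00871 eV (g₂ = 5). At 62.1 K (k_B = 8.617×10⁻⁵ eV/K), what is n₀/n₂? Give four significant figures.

k_BT = 8.617×10⁻⁵ × 62.1 K = 0.00535116 eV.
n₀/n₂ = (g₀/g₂) exp[−(E₀−E₂)/kT] = (3/5) × exp(−(-0.00731 eV)/(0.00535116 eV)) = (3/5) × exp(1.36606) = 2.352.

2.352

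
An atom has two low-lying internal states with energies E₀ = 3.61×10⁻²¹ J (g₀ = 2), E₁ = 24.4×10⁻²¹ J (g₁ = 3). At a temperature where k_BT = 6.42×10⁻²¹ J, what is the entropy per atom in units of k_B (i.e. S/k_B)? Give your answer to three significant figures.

0.930

Eᵢ/kT = 0.56231, 3.8006.
Z = Σ gᵢe^(−Eᵢ/kT) = 2·e^(−0.56231) + 3·e^(−3.8006) = 1.1398 + 0.067072 = 1.2069.
⟨E⟩ = Σ EᵢPᵢ = 4.7653 ×10⁻²¹ J.
S/k_B = ln Z + ⟨E⟩/kT = ln(1.2069) + 4.7653/6.42 = 0.18806 + 0.74226 = 0.930.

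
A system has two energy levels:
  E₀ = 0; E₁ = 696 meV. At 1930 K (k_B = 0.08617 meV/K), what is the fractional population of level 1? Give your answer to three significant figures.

0.0150

k_BT = 0.08617 × 1930 K = 166.31 meV.
Eᵢ/kT = 0, 4.1850.
Z = Σ e^(−Eᵢ/kT) = e^(−0) + e^(−4.1850) = 1.0000 + 0.015222 = 1.0152.
P₁ = e^(−E₁/kT) / Z = 0.015222/1.0152 = 0.0150.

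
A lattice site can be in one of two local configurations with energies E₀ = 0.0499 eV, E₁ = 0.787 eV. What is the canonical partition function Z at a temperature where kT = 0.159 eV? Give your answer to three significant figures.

Z = 0.738

Eᵢ/kT = 0.31384, 4.9497.
Z = Σ e^(−Eᵢ/kT) = e^(−0.31384) + e^(−4.9497) = 0.73064 + 0.0070855 = 0.73773.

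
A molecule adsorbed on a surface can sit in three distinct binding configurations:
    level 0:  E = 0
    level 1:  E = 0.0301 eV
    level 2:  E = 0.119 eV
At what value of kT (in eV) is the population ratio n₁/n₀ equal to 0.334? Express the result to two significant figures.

0.027 eV

n₁/n₀ = exp[−(E₁−E₀)/kT] = 0.334.
⇒ (E₁−E₀)/kT = ln(1/0.334) = ln(2.994) = 1.097.
kT = 0.0301 eV / 1.097 = 0.027 eV.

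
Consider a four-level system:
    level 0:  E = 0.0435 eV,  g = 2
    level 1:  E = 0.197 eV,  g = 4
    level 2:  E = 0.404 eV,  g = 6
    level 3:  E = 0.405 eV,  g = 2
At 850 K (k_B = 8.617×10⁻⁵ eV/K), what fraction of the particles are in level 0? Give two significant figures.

k_BT = 8.617×10⁻⁵ × 850 K = 0.07324 eV.
Eᵢ/kT = 0.5939, 2.690, 5.516, 5.530.
Z = Σ gᵢe^(−Eᵢ/kT) = 2·e^(−0.5939) + 4·e^(−2.690) + 6·e^(−5.516) + 2·e^(−5.530) = 1.104 + 0.2715 + 0.02413 + 0.007932 = 1.408.
P₀ = g₀ e^(−E₀/kT) / Z = 1.104/1.408 = 0.78.

0.78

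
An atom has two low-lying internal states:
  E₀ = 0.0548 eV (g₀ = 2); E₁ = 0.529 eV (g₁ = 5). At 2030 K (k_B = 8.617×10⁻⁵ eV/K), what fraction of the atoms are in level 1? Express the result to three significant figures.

0.143

k_BT = 8.617×10⁻⁵ × 2030 K = 0.17493 eV.
Eᵢ/kT = 0.31327, 3.0241.
Z = Σ gᵢe^(−Eᵢ/kT) = 2·e^(−0.31327) + 5·e^(−3.0241) = 1.4621 + 0.24301 = 1.7051.
P₁ = g₁ e^(−E₁/kT) / Z = 0.24301/1.7051 = 0.143.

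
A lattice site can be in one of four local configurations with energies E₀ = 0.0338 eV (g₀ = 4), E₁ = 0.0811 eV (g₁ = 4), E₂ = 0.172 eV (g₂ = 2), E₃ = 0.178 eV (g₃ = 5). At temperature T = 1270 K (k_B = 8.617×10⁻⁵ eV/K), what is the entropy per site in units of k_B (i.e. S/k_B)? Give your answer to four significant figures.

2.564

k_BT = 8.617×10⁻⁵ × 1270 K = 0.109436 eV.
Eᵢ/kT = 0.308856, 0.741072, 1.57169, 1.62652.
Z = Σ gᵢe^(−Eᵢ/kT) = 4·e^(−0.308856) + 4·e^(−0.741072) + 2·e^(−1.57169) + 5·e^(−1.62652) = 2.93715 + 1.90641 + 0.415388 + 0.983063 = 6.24201.
⟨E⟩ = Σ EᵢPᵢ = 0.0801533 eV.
S/k_B = ln Z + ⟨E⟩/kT = ln(6.24201) + 0.0801533/0.109436 = 1.83130 + 0.732422 = 2.564.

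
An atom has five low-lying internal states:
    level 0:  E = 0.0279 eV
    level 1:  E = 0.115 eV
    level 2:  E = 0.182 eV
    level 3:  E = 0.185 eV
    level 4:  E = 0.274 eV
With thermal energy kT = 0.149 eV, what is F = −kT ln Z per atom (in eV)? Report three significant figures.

Eᵢ/kT = 0.18725, 0.77181, 1.2215, 1.2416, 1.8389.
Z = Σ e^(−Eᵢ/kT) = e^(−0.18725) + e^(−0.77181) + e^(−1.2215) + e^(−1.2416) + e^(−1.8389) = 0.82924 + 0.46218 + 0.29479 + 0.28892 + 0.15899 = 2.0341.
F = −kT ln Z = −0.149 × ln(2.0341) = −0.149 × 0.71005 = -0.106 eV.

-0.106 eV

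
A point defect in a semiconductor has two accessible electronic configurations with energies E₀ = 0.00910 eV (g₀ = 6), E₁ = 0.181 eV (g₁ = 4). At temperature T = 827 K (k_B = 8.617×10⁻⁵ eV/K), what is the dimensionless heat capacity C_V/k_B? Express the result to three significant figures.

0.310

k_BT = 8.617×10⁻⁵ × 827 K = 0.071263 eV.
Eᵢ/kT = 0.12770, 2.5399.
Z = Σ gᵢe^(−Eᵢ/kT) = 6·e^(−0.12770) + 4·e^(−2.5399) = 5.2807 + 0.31550 = 5.5962.
⟨E⟩ = 0.018791 eV, ⟨E²⟩ = 0.0019251 eV².
C_V/k_B = (⟨E²⟩ − ⟨E⟩²)/(kT)² = (0.0019251 − 0.00035310)/0.0050784 = 0.310.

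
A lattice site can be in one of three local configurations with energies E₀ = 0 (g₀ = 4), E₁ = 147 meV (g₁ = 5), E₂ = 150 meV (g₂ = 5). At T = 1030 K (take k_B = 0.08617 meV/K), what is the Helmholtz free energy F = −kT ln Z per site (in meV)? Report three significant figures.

-157 meV

k_BT = 0.08617 × 1030 K = 88.755 meV.
Eᵢ/kT = 0, 1.6562, 1.6900.
Z = Σ gᵢe^(−Eᵢ/kT) = 4·e^(−0) + 5·e^(−1.6562) + 5·e^(−1.6900) = 4.0000 + 0.95431 + 0.92260 = 5.8769.
F = −kT ln Z = −88.755 × ln(5.8769) = −88.755 × 1.7710 = -157 meV.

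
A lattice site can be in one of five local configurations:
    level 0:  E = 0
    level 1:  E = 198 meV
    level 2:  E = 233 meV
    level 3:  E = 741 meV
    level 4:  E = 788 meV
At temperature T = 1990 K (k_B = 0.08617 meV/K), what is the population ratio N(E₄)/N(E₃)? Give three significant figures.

0.760

k_BT = 0.08617 × 1990 K = 171.48 meV.
n₄/n₃ = exp[−(E₄−E₃)/kT] = exp(−(47 meV)/(171.48 meV)) = exp(-0.27408) = 0.760.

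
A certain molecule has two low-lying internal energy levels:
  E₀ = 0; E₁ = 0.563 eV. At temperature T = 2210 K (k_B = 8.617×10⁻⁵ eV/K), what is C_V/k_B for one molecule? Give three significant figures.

0.411

k_BT = 8.617×10⁻⁵ × 2210 K = 0.19044 eV.
Eᵢ/kT = 0, 2.9563.
Z = Σ e^(−Eᵢ/kT) = e^(−0) + e^(−2.9563) = 1.0000 + 0.052011 = 1.0520.
⟨E⟩ = 0.027835 eV, ⟨E²⟩ = 0.015671 eV².
C_V/k_B = (⟨E²⟩ − ⟨E⟩²)/(kT)² = (0.015671 − 0.00077479)/0.036267 = 0.411.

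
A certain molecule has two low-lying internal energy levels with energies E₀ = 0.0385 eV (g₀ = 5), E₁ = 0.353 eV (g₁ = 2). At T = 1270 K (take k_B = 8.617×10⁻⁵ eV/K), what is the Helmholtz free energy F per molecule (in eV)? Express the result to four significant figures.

k_BT = 8.617×10⁻⁵ × 1270 K = 0.109436 eV.
Eᵢ/kT = 0.351804, 3.22563.
Z = Σ gᵢe^(−Eᵢ/kT) = 5·e^(−0.351804) + 2·e^(−3.22563) = 3.51709 + 0.0794615 = 3.59655.
F = −kT ln Z = −0.109436 × ln(3.59655) = −0.109436 × 1.27998 = -0.1401 eV.

-0.1401 eV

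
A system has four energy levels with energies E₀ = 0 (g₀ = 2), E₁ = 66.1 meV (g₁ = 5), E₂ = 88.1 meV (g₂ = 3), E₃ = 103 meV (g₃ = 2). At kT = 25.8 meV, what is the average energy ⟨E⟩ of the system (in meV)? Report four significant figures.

Eᵢ/kT = 0, 2.56202, 3.41473, 3.99225.
Z = Σ gᵢe^(−Eᵢ/kT) = 2·e^(−0) + 5·e^(−2.56202) + 3·e^(−3.41473) + 2·e^(−3.99225) = 2.00000 + 0.385744 + 0.0986559 + 0.0369163 = 2.52132.
⟨E⟩ = Σ Eᵢ gᵢe^(−Eᵢ/kT) / Z = (0·2.00000 + 66.1·0.385744 + 88.1·0.0986559 + 103·0.0369163) / 2.52132 = 15.07 meV.

15.07 meV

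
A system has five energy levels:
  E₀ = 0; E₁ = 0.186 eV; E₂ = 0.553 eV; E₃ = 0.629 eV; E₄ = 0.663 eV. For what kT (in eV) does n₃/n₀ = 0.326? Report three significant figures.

0.561 eV

n₃/n₀ = exp[−(E₃−E₀)/kT] = 0.326.
⇒ (E₃−E₀)/kT = ln(1/0.326) = ln(3.0675) = 1.1209.
kT = 0.629 eV / 1.1209 = 0.561 eV.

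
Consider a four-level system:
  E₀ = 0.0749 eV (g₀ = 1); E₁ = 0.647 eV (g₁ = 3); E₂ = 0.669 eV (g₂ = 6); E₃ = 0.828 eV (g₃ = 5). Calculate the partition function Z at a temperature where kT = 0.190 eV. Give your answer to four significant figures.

Z = 1.015

Eᵢ/kT = 0.394211, 3.40526, 3.52105, 4.35789.
Z = Σ gᵢe^(−Eᵢ/kT) = 1·e^(−0.394211) + 3·e^(−3.40526) + 6·e^(−3.52105) + 5·e^(−4.35789) = 0.674212 + 0.0995946 + 0.177410 + 0.0640269 = 1.01524.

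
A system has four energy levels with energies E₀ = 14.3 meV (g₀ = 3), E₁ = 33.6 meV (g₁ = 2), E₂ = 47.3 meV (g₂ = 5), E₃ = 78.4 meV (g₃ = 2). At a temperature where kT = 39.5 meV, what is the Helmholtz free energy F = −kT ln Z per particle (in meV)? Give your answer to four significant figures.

Eᵢ/kT = 0.362025, 0.850633, 1.19747, 1.98481.
Z = Σ gᵢe^(−Eᵢ/kT) = 3·e^(−0.362025) + 2·e^(−0.850633) + 5·e^(−1.19747) + 2·e^(−1.98481) = 2.08879 + 0.854289 + 1.50979 + 0.274813 = 4.72768.
F = −kT ln Z = −39.5 × ln(4.72768) = −39.5 × 1.55343 = -61.36 meV.

-61.36 meV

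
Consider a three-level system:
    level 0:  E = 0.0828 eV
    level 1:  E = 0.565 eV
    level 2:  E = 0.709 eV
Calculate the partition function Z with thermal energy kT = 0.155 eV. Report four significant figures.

Eᵢ/kT = 0.534194, 3.64516, 4.57419.
Z = Σ e^(−Eᵢ/kT) = e^(−0.534194) + e^(−3.64516) + e^(−4.57419) = 0.586142 + 0.0261172 + 0.0103147 = 0.622574.

Z = 0.6226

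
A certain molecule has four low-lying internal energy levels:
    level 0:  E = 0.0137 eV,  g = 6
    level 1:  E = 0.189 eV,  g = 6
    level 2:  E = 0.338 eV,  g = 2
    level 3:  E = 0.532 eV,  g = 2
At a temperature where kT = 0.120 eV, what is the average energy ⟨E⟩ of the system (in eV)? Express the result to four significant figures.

Eᵢ/kT = 0.114167, 1.57500, 2.81667, 4.43333.
Z = Σ gᵢe^(−Eᵢ/kT) = 6·e^(−0.114167) + 6·e^(−1.57500) + 2·e^(−2.81667) + 2·e^(−4.43333) = 5.35265 + 1.24205 + 0.119610 + 0.0237498 = 6.73806.
⟨E⟩ = Σ Eᵢ gᵢe^(−Eᵢ/kT) / Z = (0.0137·5.35265 + 0.189·1.24205 + 0.338·0.119610 + 0.532·0.0237498) / 6.73806 = 0.05360 eV.

0.05360 eV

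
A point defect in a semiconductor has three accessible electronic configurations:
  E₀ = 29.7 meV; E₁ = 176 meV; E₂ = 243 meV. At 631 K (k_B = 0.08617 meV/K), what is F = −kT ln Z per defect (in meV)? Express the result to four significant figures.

25.13 meV

k_BT = 0.08617 × 631 K = 54.3733 meV.
Eᵢ/kT = 0.546224, 3.23688, 4.46911.
Z = Σ e^(−Eᵢ/kT) = e^(−0.546224) + e^(−3.23688) + e^(−4.46911) = 0.579132 + 0.0392863 + 0.0114575 = 0.629876.
F = −kT ln Z = −54.3733 × ln(0.629876) = −54.3733 × -0.462232 = 25.13 meV.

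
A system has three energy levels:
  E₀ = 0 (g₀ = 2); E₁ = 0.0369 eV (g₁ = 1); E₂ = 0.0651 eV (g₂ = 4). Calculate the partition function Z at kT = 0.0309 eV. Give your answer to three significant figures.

Eᵢ/kT = 0, 1.1942, 2.1068.
Z = Σ gᵢe^(−Eᵢ/kT) = 2·e^(−0) + 1·e^(−1.1942) + 4·e^(−2.1068) = 2.0000 + 0.30295 + 0.48651 = 2.7895.

Z = 2.79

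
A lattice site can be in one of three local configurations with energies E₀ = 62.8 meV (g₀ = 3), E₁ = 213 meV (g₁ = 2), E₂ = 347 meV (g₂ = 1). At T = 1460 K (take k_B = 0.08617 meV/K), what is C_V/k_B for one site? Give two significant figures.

0.31

k_BT = 0.08617 × 1460 K = 125.8 meV.
Eᵢ/kT = 0.4992, 1.693, 2.758.
Z = Σ gᵢe^(−Eᵢ/kT) = 3·e^(−0.4992) + 2·e^(−1.693) + 1·e^(−2.758) = 1.821 + 0.3679 + 0.06342 = 2.252.
⟨E⟩ = 95.35 meV, ⟨E²⟩ = 13990 meV².
C_V/k_B = (⟨E²⟩ − ⟨E⟩²)/(kT)² = (13990 − 9092)/15830 = 0.31.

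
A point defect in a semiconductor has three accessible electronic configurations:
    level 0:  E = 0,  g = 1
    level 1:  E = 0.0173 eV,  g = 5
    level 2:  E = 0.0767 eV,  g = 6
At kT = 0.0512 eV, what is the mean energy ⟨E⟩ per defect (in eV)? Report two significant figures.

0.028 eV

Eᵢ/kT = 0, 0.3379, 1.498.
Z = Σ gᵢe^(−Eᵢ/kT) = 1·e^(−0) + 5·e^(−0.3379) + 6·e^(−1.498) = 1.000 + 3.566 + 1.341 = 5.907.
⟨E⟩ = Σ Eᵢ gᵢe^(−Eᵢ/kT) / Z = (0·1.000 + 0.0173·3.566 + 0.0767·1.341) / 5.907 = 0.028 eV.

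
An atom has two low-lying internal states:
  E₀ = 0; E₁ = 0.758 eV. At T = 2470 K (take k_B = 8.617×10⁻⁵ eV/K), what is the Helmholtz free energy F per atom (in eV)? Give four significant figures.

k_BT = 8.617×10⁻⁵ × 2470 K = 0.212840 eV.
Eᵢ/kT = 0, 3.56136.
Z = Σ e^(−Eᵢ/kT) = e^(−0) + e^(−3.56136) = 1.00000 + 0.0284002 = 1.02840.
F = −kT ln Z = −0.212840 × ln(1.02840) = −0.212840 × 0.0280042 = -0.005960 eV.

-0.005960 eV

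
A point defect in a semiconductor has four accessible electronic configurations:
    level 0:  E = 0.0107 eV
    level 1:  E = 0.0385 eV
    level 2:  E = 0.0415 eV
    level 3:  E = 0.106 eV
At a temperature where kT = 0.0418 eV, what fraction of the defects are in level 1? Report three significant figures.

0.245

Eᵢ/kT = 0.25598, 0.92105, 0.99282, 2.5359.
Z = Σ e^(−Eᵢ/kT) = e^(−0.25598) + e^(−0.92105) + e^(−0.99282) + e^(−2.5359) = 0.77416 + 0.39810 + 0.37053 + 0.079190 = 1.6220.
P₁ = e^(−E₁/kT) / Z = 0.39810/1.6220 = 0.245.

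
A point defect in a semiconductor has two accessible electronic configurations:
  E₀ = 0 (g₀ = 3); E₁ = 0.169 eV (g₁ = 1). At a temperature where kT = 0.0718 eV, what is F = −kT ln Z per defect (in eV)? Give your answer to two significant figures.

-0.081 eV

Eᵢ/kT = 0, 2.354.
Z = Σ gᵢe^(−Eᵢ/kT) = 3·e^(−0) + 1·e^(−2.354) = 3.000 + 0.09499 = 3.095.
F = −kT ln Z = −0.0718 × ln(3.095) = −0.0718 × 1.130 = -0.081 eV.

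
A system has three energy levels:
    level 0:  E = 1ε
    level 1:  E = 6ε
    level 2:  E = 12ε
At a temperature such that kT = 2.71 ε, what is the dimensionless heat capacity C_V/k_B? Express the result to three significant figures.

0.605

Eᵢ/kT = 0.36900, 2.2140, 4.4280.
Z = Σ e^(−Eᵢ/kT) = e^(−0.36900) + e^(−2.2140) + e^(−4.4280) = 0.69143 + 0.10926 + 0.011938 = 0.81263.
⟨E⟩ = 1.8339 ε, ⟨E²⟩ = 7.8066 ε².
C_V/k_B = (⟨E²⟩ − ⟨E⟩²)/(kT)² = (7.8066 − 3.3632)/7.3441 = 0.605.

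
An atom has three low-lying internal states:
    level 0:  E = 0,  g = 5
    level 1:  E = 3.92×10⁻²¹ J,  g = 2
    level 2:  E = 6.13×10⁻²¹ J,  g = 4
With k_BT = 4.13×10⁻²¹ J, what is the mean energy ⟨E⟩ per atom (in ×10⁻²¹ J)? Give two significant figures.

1.3 ×10⁻²¹ J

Eᵢ/kT = 0, 0.9492, 1.484.
Z = Σ gᵢe^(−Eᵢ/kT) = 5·e^(−0) + 2·e^(−0.9492) + 4·e^(−1.484) = 5.000 + 0.7741 + 0.9069 = 6.681.
⟨E⟩ = Σ Eᵢ gᵢe^(−Eᵢ/kT) / Z = (0·5.000 + 3.92·0.7741 + 6.13·0.9069) / 6.681 = 1.3 ×10⁻²¹ J.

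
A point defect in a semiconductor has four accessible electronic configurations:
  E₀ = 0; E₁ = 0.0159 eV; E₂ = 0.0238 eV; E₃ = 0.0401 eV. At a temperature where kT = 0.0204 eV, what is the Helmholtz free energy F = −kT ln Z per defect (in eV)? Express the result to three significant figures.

Eᵢ/kT = 0, 0.77941, 1.1667, 1.9657.
Z = Σ e^(−Eᵢ/kT) = e^(−0) + e^(−0.77941) + e^(−1.1667) + e^(−1.9657) = 1.0000 + 0.45868 + 0.31139 + 0.14006 = 1.9101.
F = −kT ln Z = −0.0204 × ln(1.9101) = −0.0204 × 0.64716 = -0.0132 eV.

-0.0132 eV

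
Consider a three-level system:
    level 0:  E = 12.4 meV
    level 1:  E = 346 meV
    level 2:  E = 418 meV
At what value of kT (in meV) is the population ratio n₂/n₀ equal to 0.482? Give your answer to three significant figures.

n₂/n₀ = exp[−(E₂−E₀)/kT] = 0.482.
⇒ (E₂−E₀)/kT = ln(1/0.482) = ln(2.0747) = 0.72982.
kT = 405.6 meV / 0.72982 = 556 meV.

556 meV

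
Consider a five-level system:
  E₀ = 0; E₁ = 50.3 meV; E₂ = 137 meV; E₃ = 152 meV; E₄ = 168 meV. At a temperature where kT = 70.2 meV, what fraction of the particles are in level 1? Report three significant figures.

Eᵢ/kT = 0, 0.71652, 1.9516, 2.1652, 2.3932.
Z = Σ e^(−Eᵢ/kT) = e^(−0) + e^(−0.71652) + e^(−1.9516) + e^(−2.1652) + e^(−2.3932) = 1.0000 + 0.48845 + 0.14205 + 0.11473 + 0.091337 = 1.8366.
P₁ = e^(−E₁/kT) / Z = 0.48845/1.8366 = 0.266.

0.266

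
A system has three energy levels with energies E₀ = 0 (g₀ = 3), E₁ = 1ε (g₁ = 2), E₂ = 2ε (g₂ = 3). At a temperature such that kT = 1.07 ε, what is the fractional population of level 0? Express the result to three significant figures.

0.706

Eᵢ/kT = 0, 0.93458, 1.8692.
Z = Σ gᵢe^(−Eᵢ/kT) = 3·e^(−0) + 2·e^(−0.93458) + 3·e^(−1.8692) = 3.0000 + 0.78550 + 0.46274 = 4.2482.
P₀ = g₀ e^(−E₀/kT) / Z = 3.0000/4.2482 = 0.706.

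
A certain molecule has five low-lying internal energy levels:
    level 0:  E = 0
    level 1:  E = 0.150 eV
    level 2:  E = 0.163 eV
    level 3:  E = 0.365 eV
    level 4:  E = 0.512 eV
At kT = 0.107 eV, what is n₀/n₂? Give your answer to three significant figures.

4.59

n₀/n₂ = exp[−(E₀−E₂)/kT] = exp(−(-0.163 eV)/(0.107 eV)) = exp(1.5234) = 4.59.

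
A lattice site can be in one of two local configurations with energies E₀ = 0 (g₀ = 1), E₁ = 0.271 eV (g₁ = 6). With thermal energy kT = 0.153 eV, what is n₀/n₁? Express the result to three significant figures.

0.980

n₀/n₁ = (g₀/g₁) exp[−(E₀−E₁)/kT] = (1/6) × exp(−(-0.271 eV)/(0.153 eV)) = (1/6) × exp(1.7712) = 0.980.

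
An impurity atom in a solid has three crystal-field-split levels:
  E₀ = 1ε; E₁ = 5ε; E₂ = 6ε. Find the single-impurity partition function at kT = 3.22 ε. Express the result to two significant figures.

Eᵢ/kT = 0.3106, 1.553, 1.863.
Z = Σ e^(−Eᵢ/kT) = e^(−0.3106) + e^(−1.553) + e^(−1.863) = 0.7330 + 0.2116 + 0.1552 = 1.100.

Z = 1.1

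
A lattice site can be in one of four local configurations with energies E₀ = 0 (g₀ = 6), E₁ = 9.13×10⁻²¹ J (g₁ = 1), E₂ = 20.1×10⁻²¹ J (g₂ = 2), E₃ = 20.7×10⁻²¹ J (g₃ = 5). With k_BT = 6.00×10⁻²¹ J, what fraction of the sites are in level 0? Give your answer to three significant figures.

Eᵢ/kT = 0, 1.5217, 3.3500, 3.4500.
Z = Σ gᵢe^(−Eᵢ/kT) = 6·e^(−0) + 1·e^(−1.5217) + 2·e^(−3.3500) + 5·e^(−3.4500) = 6.0000 + 0.21834 + 0.070169 + 0.15873 = 6.4472.
P₀ = g₀ e^(−E₀/kT) / Z = 6.0000/6.4472 = 0.931.

0.931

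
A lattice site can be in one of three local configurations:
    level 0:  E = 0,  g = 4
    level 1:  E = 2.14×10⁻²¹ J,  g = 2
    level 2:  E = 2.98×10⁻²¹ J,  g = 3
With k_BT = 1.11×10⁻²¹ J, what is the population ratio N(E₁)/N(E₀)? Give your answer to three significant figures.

0.0727

n₁/n₀ = (g₁/g₀) exp[−(E₁−E₀)/kT] = (2/4) × exp(−(2.14 ×10⁻²¹ J)/(1.11 ×10⁻²¹ J)) = (2/4) × exp(-1.9279) = 0.0727.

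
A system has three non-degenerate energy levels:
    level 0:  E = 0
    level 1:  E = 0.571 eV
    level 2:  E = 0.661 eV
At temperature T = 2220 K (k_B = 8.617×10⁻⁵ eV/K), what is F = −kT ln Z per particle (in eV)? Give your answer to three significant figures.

k_BT = 8.617×10⁻⁵ × 2220 K = 0.19130 eV.
Eᵢ/kT = 0, 2.9848, 3.4553.
Z = Σ e^(−Eᵢ/kT) = e^(−0) + e^(−2.9848) + e^(−3.4553) = 1.0000 + 0.050550 + 0.031578 = 1.0821.
F = −kT ln Z = −0.19130 × ln(1.0821) = −0.19130 × 0.078904 = -0.0151 eV.

-0.0151 eV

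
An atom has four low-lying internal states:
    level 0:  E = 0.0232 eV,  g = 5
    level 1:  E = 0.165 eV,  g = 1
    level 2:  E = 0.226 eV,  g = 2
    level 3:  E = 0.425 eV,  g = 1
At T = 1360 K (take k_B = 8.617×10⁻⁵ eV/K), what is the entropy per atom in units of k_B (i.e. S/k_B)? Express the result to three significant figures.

1.93

k_BT = 8.617×10⁻⁵ × 1360 K = 0.11719 eV.
Eᵢ/kT = 0.19797, 1.4080, 1.9285, 3.6266.
Z = Σ gᵢe^(−Eᵢ/kT) = 5·e^(−0.19797) + 1·e^(−1.4080) + 2·e^(−1.9285) + 1·e^(−3.6266) = 4.1020 + 0.24463 + 0.29073 + 0.026606 = 4.6640.
⟨E⟩ = Σ EᵢPᵢ = 0.045571 eV.
S/k_B = ln Z + ⟨E⟩/kT = ln(4.6640) + 0.045571/0.11719 = 1.5399 + 0.38886 = 1.93.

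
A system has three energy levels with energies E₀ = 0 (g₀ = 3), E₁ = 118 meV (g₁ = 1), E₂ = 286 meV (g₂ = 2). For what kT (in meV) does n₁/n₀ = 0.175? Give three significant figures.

183 meV

n₁/n₀ = (g₁/g₀) exp[−(E₁−E₀)/kT] = 0.175.
⇒ (E₁−E₀)/kT = ln((1/3)/0.175) = ln(1.9048) = 0.64438.
kT = 118 meV / 0.64438 = 183 meV.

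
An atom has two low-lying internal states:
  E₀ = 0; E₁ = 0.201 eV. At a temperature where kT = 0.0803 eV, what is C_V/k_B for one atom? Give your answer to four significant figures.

Eᵢ/kT = 0, 2.50311.
Z = Σ e^(−Eᵢ/kT) = e^(−0) + e^(−2.50311) = 1.00000 + 0.0818301 = 1.08183.
⟨E⟩ = 0.0152037 eV, ⟨E²⟩ = 0.00305595 eV².
C_V/k_B = (⟨E²⟩ − ⟨E⟩²)/(kT)² = (0.00305595 − 0.000231152)/0.00644809 = 0.4381.

0.4381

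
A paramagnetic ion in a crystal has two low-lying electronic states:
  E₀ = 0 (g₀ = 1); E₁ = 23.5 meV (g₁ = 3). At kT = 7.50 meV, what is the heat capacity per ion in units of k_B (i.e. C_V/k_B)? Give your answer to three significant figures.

Eᵢ/kT = 0, 3.1333.
Z = Σ gᵢe^(−Eᵢ/kT) = 1·e^(−0) + 3·e^(−3.1333) = 1.0000 + 0.13072 = 1.1307.
⟨E⟩ = 2.7168 meV, ⟨E²⟩ = 63.846 meV².
C_V/k_B = (⟨E²⟩ − ⟨E⟩²)/(kT)² = (63.846 − 7.3810)/56.250 = 1.00.

1.00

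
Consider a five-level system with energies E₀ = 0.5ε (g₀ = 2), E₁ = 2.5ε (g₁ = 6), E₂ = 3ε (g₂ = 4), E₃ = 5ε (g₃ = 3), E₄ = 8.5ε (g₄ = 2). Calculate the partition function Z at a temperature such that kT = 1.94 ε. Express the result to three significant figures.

Z = 4.30

Eᵢ/kT = 0.25773, 1.2887, 1.5464, 2.5773, 4.3814.
Z = Σ gᵢe^(−Eᵢ/kT) = 2·e^(−0.25773) + 6·e^(−1.2887) + 4·e^(−1.5464) + 3·e^(−2.5773) + 2·e^(−4.3814) = 1.5456 + 1.6538 + 0.85205 + 0.22794 + 0.025016 = 4.3044.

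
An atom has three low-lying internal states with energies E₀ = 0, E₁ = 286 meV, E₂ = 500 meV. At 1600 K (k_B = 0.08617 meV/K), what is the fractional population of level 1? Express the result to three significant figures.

k_BT = 0.08617 × 1600 K = 137.87 meV.
Eᵢ/kT = 0, 2.0744, 3.6266.
Z = Σ e^(−Eᵢ/kT) = e^(−0) + e^(−2.0744) + e^(−3.6266) = 1.0000 + 0.12563 + 0.026606 = 1.1522.
P₁ = e^(−E₁/kT) / Z = 0.12563/1.1522 = 0.109.

0.109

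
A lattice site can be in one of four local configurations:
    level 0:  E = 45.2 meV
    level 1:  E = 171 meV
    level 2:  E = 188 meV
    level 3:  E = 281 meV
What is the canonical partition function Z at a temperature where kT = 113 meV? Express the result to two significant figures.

Eᵢ/kT = 0.4000, 1.513, 1.664, 2.487.
Z = Σ e^(−Eᵢ/kT) = e^(−0.4000) + e^(−1.513) + e^(−1.664) + e^(−2.487) = 0.6703 + 0.2202 + 0.1894 + 0.08316 = 1.163.

Z = 1.2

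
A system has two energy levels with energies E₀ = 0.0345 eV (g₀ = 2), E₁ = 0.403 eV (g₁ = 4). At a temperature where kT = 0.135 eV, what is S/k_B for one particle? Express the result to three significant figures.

Eᵢ/kT = 0.25556, 2.9852.
Z = Σ gᵢe^(−Eᵢ/kT) = 2·e^(−0.25556) + 4·e^(−2.9852) = 1.5490 + 0.20212 = 1.7511.
⟨E⟩ = Σ EᵢPᵢ = 0.077034 eV.
S/k_B = ln Z + ⟨E⟩/kT = ln(1.7511) + 0.077034/0.135 = 0.56024 + 0.57062 = 1.13.

1.13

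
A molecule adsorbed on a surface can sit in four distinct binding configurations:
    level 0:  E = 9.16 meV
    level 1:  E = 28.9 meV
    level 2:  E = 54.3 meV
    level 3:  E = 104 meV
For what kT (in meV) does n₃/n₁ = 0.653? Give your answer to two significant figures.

180 meV

n₃/n₁ = exp[−(E₃−E₁)/kT] = 0.653.
⇒ (E₃−E₁)/kT = ln(1/0.653) = ln(1.531) = 0.4259.
kT = 75.1 meV / 0.4259 = 180 meV.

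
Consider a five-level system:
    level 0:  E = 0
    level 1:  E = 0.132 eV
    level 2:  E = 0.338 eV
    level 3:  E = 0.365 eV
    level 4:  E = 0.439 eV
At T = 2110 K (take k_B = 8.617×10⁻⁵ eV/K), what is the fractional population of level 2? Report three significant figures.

0.0836

k_BT = 8.617×10⁻⁵ × 2110 K = 0.18182 eV.
Eᵢ/kT = 0, 0.72599, 1.8590, 2.0075, 2.4145.
Z = Σ e^(−Eᵢ/kT) = e^(−0) + e^(−0.72599) + e^(−1.8590) + e^(−2.0075) + e^(−2.4145) = 1.0000 + 0.48385 + 0.15583 + 0.13432 + 0.089412 = 1.8634.
P₂ = e^(−E₂/kT) / Z = 0.15583/1.8634 = 0.0836.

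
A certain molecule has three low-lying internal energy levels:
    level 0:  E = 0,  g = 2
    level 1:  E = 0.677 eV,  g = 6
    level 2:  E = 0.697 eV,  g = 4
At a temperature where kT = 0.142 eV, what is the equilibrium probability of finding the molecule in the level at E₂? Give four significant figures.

0.01420

Eᵢ/kT = 0, 4.76761, 4.90845.
Z = Σ gᵢe^(−Eᵢ/kT) = 2·e^(−0) + 6·e^(−4.76761) + 4·e^(−4.90845) = 2.00000 + 0.0510040 + 0.0295357 = 2.08054.
P₂ = g₂ e^(−E₂/kT) / Z = 0.0295357/2.08054 = 0.01420.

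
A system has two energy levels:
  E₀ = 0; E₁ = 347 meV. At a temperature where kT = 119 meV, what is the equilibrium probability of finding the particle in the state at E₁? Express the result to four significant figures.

Eᵢ/kT = 0, 2.91597.
Z = Σ e^(−Eᵢ/kT) = e^(−0) + e^(−2.91597) = 1.00000 + 0.0541515 = 1.05415.
P₁ = e^(−E₁/kT) / Z = 0.0541515/1.05415 = 0.05137.

0.05137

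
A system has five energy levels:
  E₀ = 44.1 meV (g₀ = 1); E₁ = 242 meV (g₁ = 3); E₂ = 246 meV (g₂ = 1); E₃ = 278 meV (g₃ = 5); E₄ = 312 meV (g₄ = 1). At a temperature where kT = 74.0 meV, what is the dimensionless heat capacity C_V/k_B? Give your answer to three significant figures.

1.95

Eᵢ/kT = 0.59595, 3.2703, 3.3243, 3.7568, 4.2162.
Z = Σ gᵢe^(−Eᵢ/kT) = 1·e^(−0.59595) + 3·e^(−3.2703) + 1·e^(−3.3243) + 5·e^(−3.7568) + 1·e^(−4.2162) = 0.55104 + 0.11399 + 0.035998 + 0.11679 + 0.014755 = 0.83257.
⟨E⟩ = 117.48 meV, ⟨E²⟩ = 24488 meV².
C_V/k_B = (⟨E²⟩ − ⟨E⟩²)/(kT)² = (24488 − 13802)/5476.0 = 1.95.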